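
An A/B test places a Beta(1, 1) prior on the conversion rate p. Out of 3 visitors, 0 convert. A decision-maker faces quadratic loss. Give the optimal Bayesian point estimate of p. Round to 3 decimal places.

Posterior: Beta(1+0, 1+3) = Beta(1, 4).
Since α = 1 ≤ 1 and β > 1, the Beta density is monotone decreasing on [0,1]; the mode is at 0.
Mean = 1/(1+4) = 0.200.
Quadratic loss ⇒ the optimal estimator is the posterior mean.

0.200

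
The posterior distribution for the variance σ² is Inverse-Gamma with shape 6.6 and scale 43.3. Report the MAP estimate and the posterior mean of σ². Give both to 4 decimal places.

Mode = β/(α+1) = 43.3/7.6 = 5.6974.
Mean = β/(α−1) = 43.3/5.6 = 7.7321.
The posterior is right-skewed, so the mean exceeds the mode.

σ²_MAP = 5.6974, E[σ²|data] = 7.7321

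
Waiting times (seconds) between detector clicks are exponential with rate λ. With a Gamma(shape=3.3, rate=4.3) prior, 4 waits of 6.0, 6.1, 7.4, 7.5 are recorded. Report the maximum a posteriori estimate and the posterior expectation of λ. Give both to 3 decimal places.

maximum a posteriori estimate = 0.201, posterior expectation = 0.233

Σ times = 27.0. Posterior: Gamma(shape = 3.3+4 = 7.3, rate = 4.3+27.0 = 31.3).
Mode = (α−1)/β = 6.3/31.3 = 0.201.
Mean = α/β = 7.3/31.3 = 0.233.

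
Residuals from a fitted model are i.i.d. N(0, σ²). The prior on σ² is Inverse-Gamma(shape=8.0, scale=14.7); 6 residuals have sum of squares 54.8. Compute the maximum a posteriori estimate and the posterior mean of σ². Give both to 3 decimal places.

Posterior: Inverse-Gamma(shape = 8.0+6/2 = 11.0, scale = 14.7+54.8/2 = 42.1).
Mode = β/(α+1) = 42.1/12.0 = 3.508.
Mean = β/(α−1) = 42.1/10.0 = 4.210.

σ²_MAP = 3.508, E[σ²|data] = 4.210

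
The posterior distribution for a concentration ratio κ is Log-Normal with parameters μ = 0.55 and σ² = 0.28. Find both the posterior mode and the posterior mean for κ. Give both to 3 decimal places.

Mode = exp(μ − σ²) = exp(0.27) = 1.310.
Mean = exp(μ + σ²/2) = exp(0.690) = 1.994.
Right-skewed posterior ⇒ mode < mean.

posterior mode = 1.310, posterior mean = 1.994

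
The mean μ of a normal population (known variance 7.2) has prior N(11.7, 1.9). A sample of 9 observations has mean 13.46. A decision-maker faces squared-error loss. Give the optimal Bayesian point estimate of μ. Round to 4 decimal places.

12.9385

Posterior for μ is Normal. Precision-weighted mean: (1/1.9·11.7 + 9/7.2·13.46) / (1/1.9 + 9/7.2) = 12.9385.
A Normal posterior is symmetric, so mode = mean.
Squared-error loss ⇒ the optimal estimator is the posterior mean.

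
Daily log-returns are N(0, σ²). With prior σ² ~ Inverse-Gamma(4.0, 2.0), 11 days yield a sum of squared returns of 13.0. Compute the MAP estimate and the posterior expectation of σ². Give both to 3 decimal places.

Posterior: Inverse-Gamma(shape = 4.0+11/2 = 9.5, scale = 2.0+13.0/2 = 8.5).
Mode = β/(α+1) = 8.5/10.5 = 0.810.
Mean = β/(α−1) = 8.5/8.5 = 1.000.

MAP = 0.810; posterior mean = 1.000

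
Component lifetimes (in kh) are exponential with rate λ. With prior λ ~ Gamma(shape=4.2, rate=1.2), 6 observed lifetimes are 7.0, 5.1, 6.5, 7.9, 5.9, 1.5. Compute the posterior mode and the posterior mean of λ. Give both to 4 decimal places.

Σ times = 33.9. Posterior: Gamma(shape = 4.2+6 = 10.2, rate = 1.2+33.9 = 35.1).
Mode = (α−1)/β = 9.2/35.1 = 0.2621.
Mean = α/β = 10.2/35.1 = 0.2906.

posterior mode = 0.2621, posterior mean = 0.2906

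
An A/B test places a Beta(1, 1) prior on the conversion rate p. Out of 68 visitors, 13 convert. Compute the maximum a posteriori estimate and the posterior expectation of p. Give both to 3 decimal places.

Posterior: Beta(1+13, 1+55) = Beta(14, 56).
Mode = (14−1)/(14+56−2) = 13/68 = 0.191.
With a flat prior the MAP equals the MLE, 13/68.
Mean = 14/(14+56) = 14/70 = 0.200.

p_MAP = 0.191, E[p|data] = 0.200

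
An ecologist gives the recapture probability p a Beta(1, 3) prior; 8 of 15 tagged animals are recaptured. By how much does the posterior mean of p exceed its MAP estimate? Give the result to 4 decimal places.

0.0031

Posterior: Beta(1+8, 3+7) = Beta(9, 10).
Mode = (9−1)/(9+10−2) = 8/17 = 0.4706.
Mean = 9/(9+10) = 9/19 = 0.4737.
Difference = 0.4737 − 0.4706 = 0.0031.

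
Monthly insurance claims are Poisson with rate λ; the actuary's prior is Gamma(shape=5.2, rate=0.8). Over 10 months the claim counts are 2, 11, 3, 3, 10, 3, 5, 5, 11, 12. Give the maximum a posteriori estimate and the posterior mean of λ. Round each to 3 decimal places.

MAP = 6.407; posterior mean = 6.500

Σ counts = 65. Posterior: Gamma(shape = 5.2+65 = 70.2, rate = 0.8+10 = 10.8).
Mode = (α−1)/β = 69.2/10.8 = 6.407.
Mean = α/β = 70.2/10.8 = 6.500.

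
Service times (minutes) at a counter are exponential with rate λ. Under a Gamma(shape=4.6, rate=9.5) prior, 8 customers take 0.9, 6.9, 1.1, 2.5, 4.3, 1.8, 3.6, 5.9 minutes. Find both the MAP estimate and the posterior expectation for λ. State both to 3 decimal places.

MAP = 0.318; posterior mean = 0.345

Σ times = 27.0. Posterior: Gamma(shape = 4.6+8 = 12.6, rate = 9.5+27.0 = 36.5).
Mode = (α−1)/β = 11.6/36.5 = 0.318.
Mean = α/β = 12.6/36.5 = 0.345.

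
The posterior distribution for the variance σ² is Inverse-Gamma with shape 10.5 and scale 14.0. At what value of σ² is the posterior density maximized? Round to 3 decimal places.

1.217

Mode = β/(α+1) = 14.0/11.5 = 1.217.
Mean = β/(α−1) = 14.0/9.5 = 1.474.
This is the posterior mode — the MAP estimate.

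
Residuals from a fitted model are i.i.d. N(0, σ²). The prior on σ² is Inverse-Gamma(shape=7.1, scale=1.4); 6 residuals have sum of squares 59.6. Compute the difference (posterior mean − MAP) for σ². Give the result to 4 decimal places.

Posterior: Inverse-Gamma(shape = 7.1+6/2 = 10.1, scale = 1.4+59.6/2 = 31.2).
Mode = β/(α+1) = 31.2/11.1 = 2.8108.
Mean = β/(α−1) = 31.2/9.1 = 3.4286.
Difference = 3.4286 − 2.8108 = 0.6178.

0.6178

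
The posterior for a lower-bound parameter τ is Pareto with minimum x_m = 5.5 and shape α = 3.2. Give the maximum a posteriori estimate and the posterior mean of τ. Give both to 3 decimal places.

The Pareto density is strictly decreasing on [x_m, ∞), so the mode is x_m = 5.500.
Mean = α·x_m/(α−1) = 3.2·5.5/2.2 = 8.000.
Right-skewed posterior ⇒ mode < mean.

τ_MAP = 5.500, E[τ|data] = 8.000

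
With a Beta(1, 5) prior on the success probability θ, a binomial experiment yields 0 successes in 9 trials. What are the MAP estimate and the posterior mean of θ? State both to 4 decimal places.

Posterior: Beta(1+0, 5+9) = Beta(1, 14).
Since α = 1 ≤ 1 and β > 1, the Beta density is monotone decreasing on [0,1]; the mode is at 0.
Mean = 1/(1+14) = 0.0667.

MAP estimate = 0.0000, posterior mean = 0.0667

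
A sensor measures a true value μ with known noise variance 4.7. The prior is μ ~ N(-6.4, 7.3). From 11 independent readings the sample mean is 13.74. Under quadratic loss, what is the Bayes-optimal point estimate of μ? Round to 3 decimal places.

Posterior for μ is Normal. Precision-weighted mean: (1/7.3·-6.4 + 11/4.7·13.74) / (1/7.3 + 11/4.7) = 12.626.
A Normal posterior is symmetric, so mode = mean.
Quadratic loss ⇒ the optimal estimator is the posterior mean.

12.626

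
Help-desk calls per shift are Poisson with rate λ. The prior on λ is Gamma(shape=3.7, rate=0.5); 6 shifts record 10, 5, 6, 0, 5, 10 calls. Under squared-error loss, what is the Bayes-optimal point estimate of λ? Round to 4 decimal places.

Σ counts = 36. Posterior: Gamma(shape = 3.7+36 = 39.7, rate = 0.5+6 = 6.5).
Mode = (α−1)/β = 38.7/6.5 = 5.9538.
Mean = α/β = 39.7/6.5 = 6.1077.
Squared-error loss ⇒ the optimal estimator is the posterior mean.

6.1077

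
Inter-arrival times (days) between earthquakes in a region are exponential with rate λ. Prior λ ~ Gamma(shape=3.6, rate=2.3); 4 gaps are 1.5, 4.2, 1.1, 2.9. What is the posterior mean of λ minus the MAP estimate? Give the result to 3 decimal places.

Σ times = 9.7. Posterior: Gamma(shape = 3.6+4 = 7.6, rate = 2.3+9.7 = 12.0).
Mode = (α−1)/β = 6.6/12.0 = 0.550.
Mean = α/β = 7.6/12.0 = 0.633.
Difference = 0.633 − 0.550 = 0.083.

0.083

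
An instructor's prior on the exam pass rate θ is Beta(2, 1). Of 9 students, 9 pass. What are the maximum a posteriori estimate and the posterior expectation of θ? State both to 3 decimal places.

Posterior: Beta(2+9, 1+0) = Beta(11, 1).
Since β = 1 ≤ 1 and α > 1, the Beta density is monotone increasing on [0,1]; the mode is at 1.
Mean = 11/(11+1) = 0.917.
Mode > mean: the posterior has a left tail.

θ_MAP = 1.000, E[θ|data] = 0.917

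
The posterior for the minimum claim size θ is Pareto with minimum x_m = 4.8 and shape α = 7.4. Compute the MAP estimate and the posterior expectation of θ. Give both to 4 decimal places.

The Pareto density is strictly decreasing on [x_m, ∞), so the mode is x_m = 4.8000.
Mean = α·x_m/(α−1) = 7.4·4.8/6.4 = 5.5500.
Mean > mode: the posterior has a right tail.

θ_MAP = 4.8000, E[θ|data] = 5.5500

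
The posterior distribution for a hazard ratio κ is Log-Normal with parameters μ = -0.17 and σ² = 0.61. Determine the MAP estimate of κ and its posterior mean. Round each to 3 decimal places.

Mode = exp(μ − σ²) = exp(-0.78) = 0.458.
Mean = exp(μ + σ²/2) = exp(0.135) = 1.145.
Mean > mode: the posterior has a right tail.

MAP estimate = 0.458, posterior mean = 1.145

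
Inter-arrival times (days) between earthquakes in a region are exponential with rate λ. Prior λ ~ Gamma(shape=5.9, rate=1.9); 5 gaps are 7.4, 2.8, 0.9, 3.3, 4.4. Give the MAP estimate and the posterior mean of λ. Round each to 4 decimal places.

λ_MAP = 0.4783, E[λ|data] = 0.5266

Σ times = 18.8. Posterior: Gamma(shape = 5.9+5 = 10.9, rate = 1.9+18.8 = 20.7).
Mode = (α−1)/β = 9.9/20.7 = 0.4783.
Mean = α/β = 10.9/20.7 = 0.5266.
The mean is pulled above the mode by the posterior's right skew.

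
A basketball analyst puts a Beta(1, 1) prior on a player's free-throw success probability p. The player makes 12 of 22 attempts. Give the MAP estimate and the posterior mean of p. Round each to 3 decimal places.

Posterior: Beta(1+12, 1+10) = Beta(13, 11).
Mode = (13−1)/(13+11−2) = 12/22 = 0.545.
With a flat prior the MAP equals the MLE, 12/22.
Mean = 13/(13+11) = 13/24 = 0.542.
Mode > mean: the posterior has a left tail.

MAP = 0.545, posterior mean = 0.542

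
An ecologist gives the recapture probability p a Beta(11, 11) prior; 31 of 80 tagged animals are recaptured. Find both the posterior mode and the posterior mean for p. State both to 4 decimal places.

MAP = 0.4100, posterior mean = 0.4118

Posterior: Beta(11+31, 11+49) = Beta(42, 60).
Mode = (42−1)/(42+60−2) = 41/100 = 0.4100.
Mean = 42/(42+60) = 42/102 = 0.4118.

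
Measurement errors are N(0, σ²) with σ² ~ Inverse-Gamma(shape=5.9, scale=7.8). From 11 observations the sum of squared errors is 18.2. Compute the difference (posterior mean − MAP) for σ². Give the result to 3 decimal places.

Posterior: Inverse-Gamma(shape = 5.9+11/2 = 11.4, scale = 7.8+18.2/2 = 16.9).
Mode = β/(α+1) = 16.9/12.4 = 1.363.
Mean = β/(α−1) = 16.9/10.4 = 1.625.
Difference = 1.625 − 1.363 = 0.262.

0.262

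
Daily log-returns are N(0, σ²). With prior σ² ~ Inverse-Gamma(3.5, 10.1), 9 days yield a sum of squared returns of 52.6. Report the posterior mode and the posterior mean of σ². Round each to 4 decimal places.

MAP = 4.0444, posterior mean = 5.2000

Posterior: Inverse-Gamma(shape = 3.5+9/2 = 8.0, scale = 10.1+52.6/2 = 36.4).
Mode = β/(α+1) = 36.4/9.0 = 4.0444.
Mean = β/(α−1) = 36.4/7.0 = 5.2000.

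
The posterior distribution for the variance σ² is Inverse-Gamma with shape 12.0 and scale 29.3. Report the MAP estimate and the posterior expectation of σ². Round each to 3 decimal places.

Mode = β/(α+1) = 29.3/13.0 = 2.254.
Mean = β/(α−1) = 29.3/11.0 = 2.664.

MAP estimate = 2.254, posterior expectation = 2.664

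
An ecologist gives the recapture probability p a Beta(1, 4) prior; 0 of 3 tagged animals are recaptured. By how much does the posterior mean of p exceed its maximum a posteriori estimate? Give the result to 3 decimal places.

0.125

Posterior: Beta(1+0, 4+3) = Beta(1, 7).
Since α = 1 ≤ 1 and β > 1, the Beta density is monotone decreasing on [0,1]; the mode is at 0.
Mean = 1/(1+7) = 0.125.
Difference = 0.125 − 0.000 = 0.125.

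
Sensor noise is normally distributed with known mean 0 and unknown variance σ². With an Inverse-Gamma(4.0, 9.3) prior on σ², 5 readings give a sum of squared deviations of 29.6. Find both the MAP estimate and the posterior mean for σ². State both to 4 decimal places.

Posterior: Inverse-Gamma(shape = 4.0+5/2 = 6.5, scale = 9.3+29.6/2 = 24.1).
Mode = β/(α+1) = 24.1/7.5 = 3.2133.
Mean = β/(α−1) = 24.1/5.5 = 4.3818.

MAP: 3.2133. Posterior mean: 4.3818.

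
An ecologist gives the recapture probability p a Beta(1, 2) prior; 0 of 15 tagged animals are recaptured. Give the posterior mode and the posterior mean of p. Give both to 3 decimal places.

Posterior: Beta(1+0, 2+15) = Beta(1, 17).
Since α = 1 ≤ 1 and β > 1, the Beta density is monotone decreasing on [0,1]; the mode is at 0.
Mean = 1/(1+17) = 0.056.

MAP = 0.000, posterior mean = 0.056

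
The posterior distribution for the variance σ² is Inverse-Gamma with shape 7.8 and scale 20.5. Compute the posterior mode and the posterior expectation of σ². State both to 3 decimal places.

Mode = β/(α+1) = 20.5/8.8 = 2.330.
Mean = β/(α−1) = 20.5/6.8 = 3.015.
The posterior is right-skewed, so the mean exceeds the mode.

σ²_MAP = 2.330, E[σ²|data] = 3.015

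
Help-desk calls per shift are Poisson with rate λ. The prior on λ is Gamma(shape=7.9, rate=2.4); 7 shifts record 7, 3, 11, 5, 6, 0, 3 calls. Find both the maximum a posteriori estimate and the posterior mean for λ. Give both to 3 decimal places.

Σ counts = 35. Posterior: Gamma(shape = 7.9+35 = 42.9, rate = 2.4+7 = 9.4).
Mode = (α−1)/β = 41.9/9.4 = 4.457.
Mean = α/β = 42.9/9.4 = 4.564.

MAP = 4.457, posterior mean = 4.564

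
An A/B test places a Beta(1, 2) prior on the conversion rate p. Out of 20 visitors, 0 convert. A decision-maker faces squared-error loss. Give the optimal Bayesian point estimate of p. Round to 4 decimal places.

0.0435

Posterior: Beta(1+0, 2+20) = Beta(1, 22).
Since α = 1 ≤ 1 and β > 1, the Beta density is monotone decreasing on [0,1]; the mode is at 0.
Mean = 1/(1+22) = 0.0435.
Squared-error loss ⇒ the optimal estimator is the posterior mean.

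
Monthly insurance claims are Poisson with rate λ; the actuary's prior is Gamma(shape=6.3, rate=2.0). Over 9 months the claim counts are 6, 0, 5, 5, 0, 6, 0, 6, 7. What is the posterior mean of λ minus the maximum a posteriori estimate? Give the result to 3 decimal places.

Σ counts = 35. Posterior: Gamma(shape = 6.3+35 = 41.3, rate = 2.0+9 = 11.0).
Mode = (α−1)/β = 40.3/11.0 = 3.664.
Mean = α/β = 41.3/11.0 = 3.755.
Difference = 3.755 − 3.664 = 0.091.
The posterior is right-skewed, so the mean exceeds the mode.

0.091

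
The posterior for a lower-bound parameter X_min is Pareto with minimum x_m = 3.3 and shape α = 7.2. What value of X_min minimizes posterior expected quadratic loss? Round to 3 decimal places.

3.832

The Pareto density is strictly decreasing on [x_m, ∞), so the mode is x_m = 3.300.
Mean = α·x_m/(α−1) = 7.2·3.3/6.2 = 3.832.
Quadratic loss ⇒ the optimal estimator is the posterior mean.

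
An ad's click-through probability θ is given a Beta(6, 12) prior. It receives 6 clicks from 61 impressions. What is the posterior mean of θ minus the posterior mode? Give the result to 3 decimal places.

Posterior: Beta(6+6, 12+55) = Beta(12, 67).
Mode = (12−1)/(12+67−2) = 11/77 = 0.143.
Mean = 12/(12+67) = 12/79 = 0.152.
Difference = 0.152 − 0.143 = 0.009.

0.009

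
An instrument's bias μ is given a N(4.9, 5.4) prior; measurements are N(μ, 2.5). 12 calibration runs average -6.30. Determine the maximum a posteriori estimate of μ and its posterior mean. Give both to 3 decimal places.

μ_MAP = -5.884, E[μ|data] = -5.884

Posterior for μ is Normal. Precision-weighted mean: (1/5.4·4.9 + 12/2.5·-6.30) / (1/5.4 + 12/2.5) = -5.884.
A Normal posterior is symmetric, so mode = mean.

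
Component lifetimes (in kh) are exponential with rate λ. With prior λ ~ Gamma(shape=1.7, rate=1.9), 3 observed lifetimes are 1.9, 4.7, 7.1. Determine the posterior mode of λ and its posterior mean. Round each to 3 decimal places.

Σ times = 13.7. Posterior: Gamma(shape = 1.7+3 = 4.7, rate = 1.9+13.7 = 15.6).
Mode = (α−1)/β = 3.7/15.6 = 0.237.
Mean = α/β = 4.7/15.6 = 0.301.

posterior mode = 0.237, posterior mean = 0.301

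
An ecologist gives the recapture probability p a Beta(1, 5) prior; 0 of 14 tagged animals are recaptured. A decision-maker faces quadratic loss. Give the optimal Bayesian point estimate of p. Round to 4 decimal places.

Posterior: Beta(1+0, 5+14) = Beta(1, 19).
Since α = 1 ≤ 1 and β > 1, the Beta density is monotone decreasing on [0,1]; the mode is at 0.
Mean = 1/(1+19) = 0.0500.
Quadratic loss ⇒ the optimal estimator is the posterior mean.

0.0500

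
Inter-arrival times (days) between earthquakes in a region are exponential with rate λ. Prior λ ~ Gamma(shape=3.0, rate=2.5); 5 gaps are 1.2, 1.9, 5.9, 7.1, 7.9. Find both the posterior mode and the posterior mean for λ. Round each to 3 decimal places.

posterior mode = 0.264, posterior mean = 0.302

Σ times = 24.0. Posterior: Gamma(shape = 3.0+5 = 8.0, rate = 2.5+24.0 = 26.5).
Mode = (α−1)/β = 7.0/26.5 = 0.264.
Mean = α/β = 8.0/26.5 = 0.302.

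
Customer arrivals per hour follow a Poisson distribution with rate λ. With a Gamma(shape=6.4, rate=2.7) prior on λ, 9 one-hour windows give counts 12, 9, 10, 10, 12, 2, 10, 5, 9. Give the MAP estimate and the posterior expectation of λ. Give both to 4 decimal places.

MAP estimate = 7.2137, posterior expectation = 7.2991

Σ counts = 79. Posterior: Gamma(shape = 6.4+79 = 85.4, rate = 2.7+9 = 11.7).
Mode = (α−1)/β = 84.4/11.7 = 7.2137.
Mean = α/β = 85.4/11.7 = 7.2991.
Mean > mode: the posterior has a right tail.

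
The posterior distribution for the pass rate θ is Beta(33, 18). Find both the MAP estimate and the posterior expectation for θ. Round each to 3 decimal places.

MAP estimate = 0.653, posterior expectation = 0.647

Mode = (33−1)/(33+18−2) = 32/49 = 0.653.
Mean = 33/(33+18) = 33/51 = 0.647.
Mode > mean: the posterior has a left tail.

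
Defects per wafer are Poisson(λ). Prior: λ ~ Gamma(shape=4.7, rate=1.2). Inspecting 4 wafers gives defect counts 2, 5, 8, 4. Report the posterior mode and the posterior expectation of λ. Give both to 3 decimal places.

posterior mode = 4.365, posterior expectation = 4.558

Σ counts = 19. Posterior: Gamma(shape = 4.7+19 = 23.7, rate = 1.2+4 = 5.2).
Mode = (α−1)/β = 22.7/5.2 = 4.365.
Mean = α/β = 23.7/5.2 = 4.558.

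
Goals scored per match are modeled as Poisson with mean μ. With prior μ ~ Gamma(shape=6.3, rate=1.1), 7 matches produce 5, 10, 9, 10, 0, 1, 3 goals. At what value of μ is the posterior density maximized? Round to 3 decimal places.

Σ counts = 38. Posterior: Gamma(shape = 6.3+38 = 44.3, rate = 1.1+7 = 8.1).
Mode = (α−1)/β = 43.3/8.1 = 5.346.
Mean = α/β = 44.3/8.1 = 5.469.
This is the posterior mode — the MAP estimate.

5.346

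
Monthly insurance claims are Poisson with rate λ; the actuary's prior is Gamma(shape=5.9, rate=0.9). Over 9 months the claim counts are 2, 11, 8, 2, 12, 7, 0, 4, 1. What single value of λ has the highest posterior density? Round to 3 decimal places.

5.242

Σ counts = 47. Posterior: Gamma(shape = 5.9+47 = 52.9, rate = 0.9+9 = 9.9).
Mode = (α−1)/β = 51.9/9.9 = 5.242.
Mean = α/β = 52.9/9.9 = 5.343.
This is the posterior mode — the MAP estimate.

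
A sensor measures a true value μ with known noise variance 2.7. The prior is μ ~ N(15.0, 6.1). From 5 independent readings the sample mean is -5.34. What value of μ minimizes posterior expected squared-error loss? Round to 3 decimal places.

-3.686

Posterior for μ is Normal. Precision-weighted mean: (1/6.1·15.0 + 5/2.7·-5.34) / (1/6.1 + 5/2.7) = -3.686.
A Normal posterior is symmetric, so mode = mean.
Squared-error loss ⇒ the optimal estimator is the posterior mean.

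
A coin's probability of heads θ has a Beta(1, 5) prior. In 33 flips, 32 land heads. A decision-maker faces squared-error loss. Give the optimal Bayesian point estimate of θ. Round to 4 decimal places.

0.8462

Posterior: Beta(1+32, 5+1) = Beta(33, 6).
Mode = (33−1)/(33+6−2) = 32/37 = 0.8649.
Mean = 33/(33+6) = 33/39 = 0.8462.
Squared-error loss ⇒ the optimal estimator is the posterior mean.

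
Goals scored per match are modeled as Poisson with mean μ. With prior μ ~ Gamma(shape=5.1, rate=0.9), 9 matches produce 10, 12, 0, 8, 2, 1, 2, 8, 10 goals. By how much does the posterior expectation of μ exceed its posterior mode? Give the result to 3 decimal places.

Σ counts = 53. Posterior: Gamma(shape = 5.1+53 = 58.1, rate = 0.9+9 = 9.9).
Mode = (α−1)/β = 57.1/9.9 = 5.768.
Mean = α/β = 58.1/9.9 = 5.869.
Difference = 5.869 − 5.768 = 0.101.
The mean is pulled above the mode by the posterior's right skew.

0.101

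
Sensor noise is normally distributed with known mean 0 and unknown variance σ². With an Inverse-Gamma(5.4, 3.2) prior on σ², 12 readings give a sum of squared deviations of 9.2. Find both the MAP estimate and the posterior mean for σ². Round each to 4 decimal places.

MAP estimate = 0.6290, posterior mean = 0.7500

Posterior: Inverse-Gamma(shape = 5.4+12/2 = 11.4, scale = 3.2+9.2/2 = 7.8).
Mode = β/(α+1) = 7.8/12.4 = 0.6290.
Mean = β/(α−1) = 7.8/10.4 = 0.7500.
The mean is pulled above the mode by the posterior's right skew.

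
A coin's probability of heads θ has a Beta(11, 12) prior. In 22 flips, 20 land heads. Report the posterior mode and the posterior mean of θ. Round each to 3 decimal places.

MAP: 0.698. Posterior mean: 0.689.

Posterior: Beta(11+20, 12+2) = Beta(31, 14).
Mode = (31−1)/(31+14−2) = 30/43 = 0.698.
Mean = 31/(31+14) = 31/45 = 0.689.
The posterior is left-skewed, so the mode exceeds the mean.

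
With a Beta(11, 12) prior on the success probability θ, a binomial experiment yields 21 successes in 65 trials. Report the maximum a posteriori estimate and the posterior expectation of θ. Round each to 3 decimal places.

Posterior: Beta(11+21, 12+44) = Beta(32, 56).
Mode = (32−1)/(32+56−2) = 31/86 = 0.360.
Mean = 32/(32+56) = 32/88 = 0.364.
The mean is pulled above the mode by the posterior's right skew.

MAP = 0.360, posterior mean = 0.364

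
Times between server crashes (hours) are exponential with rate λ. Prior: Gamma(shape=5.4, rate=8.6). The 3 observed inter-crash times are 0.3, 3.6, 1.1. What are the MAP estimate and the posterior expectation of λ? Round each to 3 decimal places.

MAP = 0.544, posterior mean = 0.618

Σ times = 5.0. Posterior: Gamma(shape = 5.4+3 = 8.4, rate = 8.6+5.0 = 13.6).
Mode = (α−1)/β = 7.4/13.6 = 0.544.
Mean = α/β = 8.4/13.6 = 0.618.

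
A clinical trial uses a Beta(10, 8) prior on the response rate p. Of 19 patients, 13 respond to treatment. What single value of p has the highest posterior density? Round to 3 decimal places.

Posterior: Beta(10+13, 8+6) = Beta(23, 14).
Mode = (23−1)/(23+14−2) = 22/35 = 0.629.
Mean = 23/(23+14) = 23/37 = 0.622.
This is the posterior mode — the MAP estimate.

0.629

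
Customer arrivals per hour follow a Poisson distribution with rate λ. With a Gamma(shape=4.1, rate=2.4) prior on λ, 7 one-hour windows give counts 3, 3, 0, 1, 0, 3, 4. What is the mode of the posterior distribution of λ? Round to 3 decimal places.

1.819

Σ counts = 14. Posterior: Gamma(shape = 4.1+14 = 18.1, rate = 2.4+7 = 9.4).
Mode = (α−1)/β = 17.1/9.4 = 1.819.
Mean = α/β = 18.1/9.4 = 1.926.
This is the posterior mode — the MAP estimate.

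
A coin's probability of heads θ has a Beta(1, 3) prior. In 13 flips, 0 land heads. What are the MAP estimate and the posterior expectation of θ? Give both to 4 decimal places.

MAP estimate = 0.0000, posterior expectation = 0.0588

Posterior: Beta(1+0, 3+13) = Beta(1, 16).
Since α = 1 ≤ 1 and β > 1, the Beta density is monotone decreasing on [0,1]; the mode is at 0.
Mean = 1/(1+16) = 0.0588.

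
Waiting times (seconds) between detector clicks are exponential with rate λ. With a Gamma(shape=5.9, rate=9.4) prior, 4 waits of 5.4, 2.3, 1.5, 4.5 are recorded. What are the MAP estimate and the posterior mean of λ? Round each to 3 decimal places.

Σ times = 13.7. Posterior: Gamma(shape = 5.9+4 = 9.9, rate = 9.4+13.7 = 23.1).
Mode = (α−1)/β = 8.9/23.1 = 0.385.
Mean = α/β = 9.9/23.1 = 0.429.

MAP = 0.385, posterior mean = 0.429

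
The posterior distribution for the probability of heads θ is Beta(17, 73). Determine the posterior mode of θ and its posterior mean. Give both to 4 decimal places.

Mode = (17−1)/(17+73−2) = 16/88 = 0.1818.
Mean = 17/(17+73) = 17/90 = 0.1889.

MAP = 0.1818, posterior mean = 0.1889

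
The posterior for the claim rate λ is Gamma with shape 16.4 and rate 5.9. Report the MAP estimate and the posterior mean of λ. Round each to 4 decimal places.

MAP = 2.6102; posterior mean = 2.7797

Mode = (α−1)/β = 15.4/5.9 = 2.6102.
Mean = α/β = 16.4/5.9 = 2.7797.
Right-skewed posterior ⇒ mode < mean.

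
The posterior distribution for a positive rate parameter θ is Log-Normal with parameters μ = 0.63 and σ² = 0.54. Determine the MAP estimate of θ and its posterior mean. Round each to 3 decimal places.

Mode = exp(μ − σ²) = exp(0.09) = 1.094.
Mean = exp(μ + σ²/2) = exp(0.900) = 2.460.

MAP = 1.094; posterior mean = 2.460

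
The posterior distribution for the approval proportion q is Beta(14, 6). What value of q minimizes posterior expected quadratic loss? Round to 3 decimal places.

Mode = (14−1)/(14+6−2) = 13/18 = 0.722.
Mean = 14/(14+6) = 14/20 = 0.700.
Quadratic loss ⇒ the optimal estimator is the posterior mean.

0.700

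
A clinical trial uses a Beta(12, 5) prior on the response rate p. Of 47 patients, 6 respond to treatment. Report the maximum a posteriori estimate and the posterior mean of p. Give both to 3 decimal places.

MAP = 0.274; posterior mean = 0.281

Posterior: Beta(12+6, 5+41) = Beta(18, 46).
Mode = (18−1)/(18+46−2) = 17/62 = 0.274.
Mean = 18/(18+46) = 18/64 = 0.281.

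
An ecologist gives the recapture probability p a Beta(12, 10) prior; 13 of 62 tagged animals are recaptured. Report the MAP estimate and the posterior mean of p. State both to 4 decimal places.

MAP = 0.2927, posterior mean = 0.2976

Posterior: Beta(12+13, 10+49) = Beta(25, 59).
Mode = (25−1)/(25+59−2) = 24/82 = 0.2927.
Mean = 25/(25+59) = 25/84 = 0.2976.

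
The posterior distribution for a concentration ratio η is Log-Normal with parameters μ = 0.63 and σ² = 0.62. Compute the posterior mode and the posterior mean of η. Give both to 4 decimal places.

posterior mode = 1.0101, posterior mean = 2.5600

Mode = exp(μ − σ²) = exp(0.01) = 1.0101.
Mean = exp(μ + σ²/2) = exp(0.940) = 2.5600.
Mean > mode: the posterior has a right tail.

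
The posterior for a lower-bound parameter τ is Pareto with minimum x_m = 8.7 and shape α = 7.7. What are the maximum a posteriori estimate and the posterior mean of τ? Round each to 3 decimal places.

maximum a posteriori estimate = 8.700, posterior mean = 9.999

The Pareto density is strictly decreasing on [x_m, ∞), so the mode is x_m = 8.700.
Mean = α·x_m/(α−1) = 7.7·8.7/6.7 = 9.999.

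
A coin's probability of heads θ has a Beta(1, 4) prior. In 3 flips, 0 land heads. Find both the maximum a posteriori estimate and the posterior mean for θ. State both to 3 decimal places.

Posterior: Beta(1+0, 4+3) = Beta(1, 7).
Since α = 1 ≤ 1 and β > 1, the Beta density is monotone decreasing on [0,1]; the mode is at 0.
Mean = 1/(1+7) = 0.125.

θ_MAP = 0.000, E[θ|data] = 0.125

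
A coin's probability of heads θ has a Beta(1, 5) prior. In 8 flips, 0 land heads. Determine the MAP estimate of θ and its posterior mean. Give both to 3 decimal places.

θ_MAP = 0.000, E[θ|data] = 0.071

Posterior: Beta(1+0, 5+8) = Beta(1, 13).
Since α = 1 ≤ 1 and β > 1, the Beta density is monotone decreasing on [0,1]; the mode is at 0.
Mean = 1/(1+13) = 0.071.
The mean is pulled above the mode by the posterior's right skew.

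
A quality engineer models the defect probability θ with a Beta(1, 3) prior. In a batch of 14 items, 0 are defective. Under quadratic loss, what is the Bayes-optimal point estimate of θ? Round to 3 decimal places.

0.056

Posterior: Beta(1+0, 3+14) = Beta(1, 17).
Since α = 1 ≤ 1 and β > 1, the Beta density is monotone decreasing on [0,1]; the mode is at 0.
Mean = 1/(1+17) = 0.056.
Quadratic loss ⇒ the optimal estimator is the posterior mean.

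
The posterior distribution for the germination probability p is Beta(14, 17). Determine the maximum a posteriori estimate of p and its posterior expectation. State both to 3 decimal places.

Mode = (14−1)/(14+17−2) = 13/29 = 0.448.
Mean = 14/(14+17) = 14/31 = 0.452.
Mean > mode: the posterior has a right tail.

MAP = 0.448; posterior mean = 0.452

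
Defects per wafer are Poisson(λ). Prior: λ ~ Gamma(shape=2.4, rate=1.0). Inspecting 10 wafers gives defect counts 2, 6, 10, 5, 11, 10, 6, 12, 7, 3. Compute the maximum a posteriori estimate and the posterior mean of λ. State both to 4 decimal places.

Σ counts = 72. Posterior: Gamma(shape = 2.4+72 = 74.4, rate = 1.0+10 = 11.0).
Mode = (α−1)/β = 73.4/11.0 = 6.6727.
Mean = α/β = 74.4/11.0 = 6.7636.

maximum a posteriori estimate = 6.6727, posterior mean = 6.7636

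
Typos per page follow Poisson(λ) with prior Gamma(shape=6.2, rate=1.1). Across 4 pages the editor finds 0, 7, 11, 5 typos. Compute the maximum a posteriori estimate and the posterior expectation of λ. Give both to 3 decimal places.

MAP: 5.529. Posterior mean: 5.725.

Σ counts = 23. Posterior: Gamma(shape = 6.2+23 = 29.2, rate = 1.1+4 = 5.1).
Mode = (α−1)/β = 28.2/5.1 = 5.529.
Mean = α/β = 29.2/5.1 = 5.725.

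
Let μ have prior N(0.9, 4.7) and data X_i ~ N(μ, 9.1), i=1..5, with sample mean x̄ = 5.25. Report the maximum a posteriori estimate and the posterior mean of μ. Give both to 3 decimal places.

Posterior for μ is Normal. Precision-weighted mean: (1/4.7·0.9 + 5/9.1·5.25) / (1/4.7 + 5/9.1) = 4.036.
A Normal posterior is symmetric, so mode = mean.

MAP = 4.036, posterior mean = 4.036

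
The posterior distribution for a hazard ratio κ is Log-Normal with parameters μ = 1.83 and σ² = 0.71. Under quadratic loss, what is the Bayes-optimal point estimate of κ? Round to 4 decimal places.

Mode = exp(μ − σ²) = exp(1.12) = 3.0649.
Mean = exp(μ + σ²/2) = exp(2.185) = 8.8906.
Quadratic loss ⇒ the optimal estimator is the posterior mean.

8.8906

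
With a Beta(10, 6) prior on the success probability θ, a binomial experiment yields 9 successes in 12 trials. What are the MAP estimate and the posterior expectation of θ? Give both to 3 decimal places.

MAP estimate = 0.692, posterior expectation = 0.679

Posterior: Beta(10+9, 6+3) = Beta(19, 9).
Mode = (19−1)/(19+9−2) = 18/26 = 0.692.
Mean = 19/(19+9) = 19/28 = 0.679.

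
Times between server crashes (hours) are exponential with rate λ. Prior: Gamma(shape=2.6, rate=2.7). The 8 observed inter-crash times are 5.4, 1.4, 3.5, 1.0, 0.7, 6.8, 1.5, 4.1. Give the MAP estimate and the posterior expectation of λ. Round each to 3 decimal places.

λ_MAP = 0.354, E[λ|data] = 0.391

Σ times = 24.4. Posterior: Gamma(shape = 2.6+8 = 10.6, rate = 2.7+24.4 = 27.1).
Mode = (α−1)/β = 9.6/27.1 = 0.354.
Mean = α/β = 10.6/27.1 = 0.391.
Right-skewed posterior ⇒ mode < mean.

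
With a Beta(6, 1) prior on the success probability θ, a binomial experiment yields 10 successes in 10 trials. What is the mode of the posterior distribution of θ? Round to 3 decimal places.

1.000

Posterior: Beta(6+10, 1+0) = Beta(16, 1).
Since β = 1 ≤ 1 and α > 1, the Beta density is monotone increasing on [0,1]; the mode is at 1.
Mean = 16/(16+1) = 0.941.
This is the posterior mode — the MAP estimate.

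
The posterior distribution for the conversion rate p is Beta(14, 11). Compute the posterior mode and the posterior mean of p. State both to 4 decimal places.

posterior mode = 0.5652, posterior mean = 0.5600

Mode = (14−1)/(14+11−2) = 13/23 = 0.5652.
Mean = 14/(14+11) = 14/25 = 0.5600.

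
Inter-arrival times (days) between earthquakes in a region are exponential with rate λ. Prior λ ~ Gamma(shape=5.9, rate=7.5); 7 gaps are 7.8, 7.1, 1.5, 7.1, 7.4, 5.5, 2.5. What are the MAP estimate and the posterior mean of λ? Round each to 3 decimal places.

λ_MAP = 0.256, E[λ|data] = 0.278

Σ times = 38.9. Posterior: Gamma(shape = 5.9+7 = 12.9, rate = 7.5+38.9 = 46.4).
Mode = (α−1)/β = 11.9/46.4 = 0.256.
Mean = α/β = 12.9/46.4 = 0.278.
Right-skewed posterior ⇒ mode < mean.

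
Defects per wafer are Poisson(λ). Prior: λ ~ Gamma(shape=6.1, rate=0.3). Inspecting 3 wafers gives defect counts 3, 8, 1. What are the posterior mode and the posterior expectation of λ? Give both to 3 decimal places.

Σ counts = 12. Posterior: Gamma(shape = 6.1+12 = 18.1, rate = 0.3+3 = 3.3).
Mode = (α−1)/β = 17.1/3.3 = 5.182.
Mean = α/β = 18.1/3.3 = 5.485.

MAP = 5.182, posterior mean = 5.485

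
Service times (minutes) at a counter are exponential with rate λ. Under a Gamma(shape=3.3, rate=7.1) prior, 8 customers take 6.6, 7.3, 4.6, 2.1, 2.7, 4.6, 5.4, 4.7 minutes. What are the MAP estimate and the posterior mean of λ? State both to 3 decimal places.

Σ times = 38.0. Posterior: Gamma(shape = 3.3+8 = 11.3, rate = 7.1+38.0 = 45.1).
Mode = (α−1)/β = 10.3/45.1 = 0.228.
Mean = α/β = 11.3/45.1 = 0.251.

MAP: 0.228. Posterior mean: 0.251.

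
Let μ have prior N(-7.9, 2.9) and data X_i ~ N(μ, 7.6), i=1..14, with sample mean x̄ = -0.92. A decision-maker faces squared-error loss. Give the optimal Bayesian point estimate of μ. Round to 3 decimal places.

-2.021

Posterior for μ is Normal. Precision-weighted mean: (1/2.9·-7.9 + 14/7.6·-0.92) / (1/2.9 + 14/7.6) = -2.021.
A Normal posterior is symmetric, so mode = mean.
Squared-error loss ⇒ the optimal estimator is the posterior mean.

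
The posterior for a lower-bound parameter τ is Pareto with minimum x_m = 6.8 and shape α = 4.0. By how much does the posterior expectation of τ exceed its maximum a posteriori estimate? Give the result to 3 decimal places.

The Pareto density is strictly decreasing on [x_m, ∞), so the mode is x_m = 6.800.
Mean = α·x_m/(α−1) = 4.0·6.8/3.0 = 9.067.
Difference = 9.067 − 6.800 = 2.267.

2.267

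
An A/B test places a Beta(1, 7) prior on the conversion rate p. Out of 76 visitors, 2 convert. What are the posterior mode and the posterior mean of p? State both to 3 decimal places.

Posterior: Beta(1+2, 7+74) = Beta(3, 81).
Mode = (3−1)/(3+81−2) = 2/82 = 0.024.
Mean = 3/(3+81) = 3/84 = 0.036.

MAP: 0.024. Posterior mean: 0.036.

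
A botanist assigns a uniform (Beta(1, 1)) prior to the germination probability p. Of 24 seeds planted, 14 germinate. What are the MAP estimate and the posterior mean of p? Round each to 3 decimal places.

Posterior: Beta(1+14, 1+10) = Beta(15, 11).
Mode = (15−1)/(15+11−2) = 14/24 = 0.583.
With a flat prior the MAP equals the MLE, 14/24.
Mean = 15/(15+11) = 15/26 = 0.577.

MAP = 0.583; posterior mean = 0.577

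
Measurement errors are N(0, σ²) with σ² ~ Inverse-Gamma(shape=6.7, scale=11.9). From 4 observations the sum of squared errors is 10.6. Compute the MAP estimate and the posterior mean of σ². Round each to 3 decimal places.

Posterior: Inverse-Gamma(shape = 6.7+4/2 = 8.7, scale = 11.9+10.6/2 = 17.2).
Mode = β/(α+1) = 17.2/9.7 = 1.773.
Mean = β/(α−1) = 17.2/7.7 = 2.234.

MAP = 1.773, posterior mean = 2.234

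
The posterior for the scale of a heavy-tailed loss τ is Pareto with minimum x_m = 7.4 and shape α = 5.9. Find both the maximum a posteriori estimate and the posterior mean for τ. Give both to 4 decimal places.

The Pareto density is strictly decreasing on [x_m, ∞), so the mode is x_m = 7.4000.
Mean = α·x_m/(α−1) = 5.9·7.4/4.9 = 8.9102.

MAP: 7.4000. Posterior mean: 8.9102.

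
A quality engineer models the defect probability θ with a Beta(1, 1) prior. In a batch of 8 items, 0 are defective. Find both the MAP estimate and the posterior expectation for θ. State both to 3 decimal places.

Posterior: Beta(1+0, 1+8) = Beta(1, 9).
Since α = 1 ≤ 1 and β > 1, the Beta density is monotone decreasing on [0,1]; the mode is at 0.
Mean = 1/(1+9) = 0.100.

θ_MAP = 0.000, E[θ|data] = 0.100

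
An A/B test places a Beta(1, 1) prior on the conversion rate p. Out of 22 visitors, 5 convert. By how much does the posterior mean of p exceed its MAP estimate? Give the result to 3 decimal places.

Posterior: Beta(1+5, 1+17) = Beta(6, 18).
Mode = (6−1)/(6+18−2) = 5/22 = 0.227.
Mean = 6/(6+18) = 6/24 = 0.250.
Difference = 0.250 − 0.227 = 0.023.

0.023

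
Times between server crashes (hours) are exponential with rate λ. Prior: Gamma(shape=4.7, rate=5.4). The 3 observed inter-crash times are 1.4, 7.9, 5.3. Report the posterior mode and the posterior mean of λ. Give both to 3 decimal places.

Σ times = 14.6. Posterior: Gamma(shape = 4.7+3 = 7.7, rate = 5.4+14.6 = 20.0).
Mode = (α−1)/β = 6.7/20.0 = 0.335.
Mean = α/β = 7.7/20.0 = 0.385.
The mean is pulled above the mode by the posterior's right skew.

MAP: 0.335. Posterior mean: 0.385.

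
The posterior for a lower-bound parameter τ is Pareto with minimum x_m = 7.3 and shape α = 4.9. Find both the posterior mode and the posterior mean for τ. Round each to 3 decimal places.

posterior mode = 7.300, posterior mean = 9.172

The Pareto density is strictly decreasing on [x_m, ∞), so the mode is x_m = 7.300.
Mean = α·x_m/(α−1) = 4.9·7.3/3.9 = 9.172.
Mean > mode: the posterior has a right tail.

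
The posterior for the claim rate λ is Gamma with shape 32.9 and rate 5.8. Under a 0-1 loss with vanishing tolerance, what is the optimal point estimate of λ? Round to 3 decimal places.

Mode = (α−1)/β = 31.9/5.8 = 5.500.
Mean = α/β = 32.9/5.8 = 5.672.
This is the posterior mode — the MAP estimate.

5.500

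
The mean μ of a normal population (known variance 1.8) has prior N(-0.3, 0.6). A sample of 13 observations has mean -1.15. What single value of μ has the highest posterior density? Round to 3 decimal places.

-0.991

Posterior for μ is Normal. Precision-weighted mean: (1/0.6·-0.3 + 13/1.8·-1.15) / (1/0.6 + 13/1.8) = -0.991.
A Normal posterior is symmetric, so mode = mean.
This is the posterior mode — the MAP estimate.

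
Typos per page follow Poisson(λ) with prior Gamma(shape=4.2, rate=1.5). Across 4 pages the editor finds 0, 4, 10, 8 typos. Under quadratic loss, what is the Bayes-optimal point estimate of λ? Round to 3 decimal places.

Σ counts = 22. Posterior: Gamma(shape = 4.2+22 = 26.2, rate = 1.5+4 = 5.5).
Mode = (α−1)/β = 25.2/5.5 = 4.582.
Mean = α/β = 26.2/5.5 = 4.764.
Quadratic loss ⇒ the optimal estimator is the posterior mean.

4.764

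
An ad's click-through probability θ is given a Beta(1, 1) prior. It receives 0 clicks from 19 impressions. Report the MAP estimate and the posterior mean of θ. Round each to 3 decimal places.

Posterior: Beta(1+0, 1+19) = Beta(1, 20).
Since α = 1 ≤ 1 and β > 1, the Beta density is monotone decreasing on [0,1]; the mode is at 0.
Mean = 1/(1+20) = 0.048.

MAP: 0.000. Posterior mean: 0.048.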